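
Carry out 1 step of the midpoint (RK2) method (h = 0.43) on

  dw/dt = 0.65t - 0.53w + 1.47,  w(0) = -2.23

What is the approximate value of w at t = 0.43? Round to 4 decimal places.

-1.1595

Midpoint: k1 = f(t_n, w_n); k2 = f(t_n + h/2, w_n + (h/2)·k1); w_{n+1} = w_n + h·k2.
t=0.000000, w=-2.230000:
  k1 = f(0.000000, -2.230000) = 2.651900
  k2 = f(0.215000, -1.659841) = 2.489466
  w ← -2.230000 + 0.43·2.489466 = -1.159530
w(0.43) ≈ -1.1595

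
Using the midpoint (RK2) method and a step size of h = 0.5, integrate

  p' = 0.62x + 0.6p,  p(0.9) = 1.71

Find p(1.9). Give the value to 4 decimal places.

4.2058

Midpoint: k1 = f(x_n, p_n); k2 = f(x_n + h/2, p_n + (h/2)·k1); p_{n+1} = p_n + h·k2.
x=0.900000, p=1.710000:
  k1 = f(0.900000, 1.710000) = 1.584000
  k2 = f(1.150000, 2.106000) = 1.976600
  p ← 1.710000 + 0.5·1.976600 = 2.698300
x=1.400000, p=2.698300:
  k1 = f(1.400000, 2.698300) = 2.486980
  k2 = f(1.650000, 3.320045) = 3.015027
  p ← 2.698300 + 0.5·3.015027 = 4.205813
p(1.9) ≈ 4.2058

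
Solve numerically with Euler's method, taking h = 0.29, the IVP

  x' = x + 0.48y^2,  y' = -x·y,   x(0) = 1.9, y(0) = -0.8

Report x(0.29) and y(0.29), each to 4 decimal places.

Euler on (x,y): x_{n+1} = x_n + h·x', y_{n+1} = y_n + h·y'.
0.000000: (1.900000, -0.800000); f=(2.207200, 1.520000) → (2.540088, -0.359200)
(x(0.29), y(0.29)) ≈ (2.5401, -0.3592)

2.5401, -0.3592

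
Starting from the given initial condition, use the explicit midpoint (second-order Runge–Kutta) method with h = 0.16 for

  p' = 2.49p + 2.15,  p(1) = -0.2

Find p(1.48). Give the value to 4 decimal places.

1.2776

Midpoint: k1 = f(x_n, p_n); k2 = f(x_n + h/2, p_n + (h/2)·k1); p_{n+1} = p_n + h·k2.
x=1.000000, p=-0.200000:
  k1 = f(1.000000, -0.200000) = 1.652000
  k2 = f(1.080000, -0.067840) = 1.981078
  p ← -0.200000 + 0.16·1.981078 = 0.116973
x=1.160000, p=0.116973:
  k1 = f(1.160000, 0.116973) = 2.441262
  k2 = f(1.240000, 0.312273) = 2.927561
  p ← 0.116973 + 0.16·2.927561 = 0.585382
x=1.320000, p=0.585382:
  k1 = f(1.320000, 0.585382) = 3.607602
  k2 = f(1.400000, 0.873990) = 4.326236
  p ← 0.585382 + 0.16·4.326236 = 1.277580
p(1.48) ≈ 1.2776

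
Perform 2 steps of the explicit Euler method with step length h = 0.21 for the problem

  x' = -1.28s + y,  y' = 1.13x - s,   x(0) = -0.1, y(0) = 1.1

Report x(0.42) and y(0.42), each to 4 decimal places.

0.3006, 1.0633

Euler on (x,y): x_{n+1} = x_n + h·x', y_{n+1} = y_n + h·y'.
0.000000: (-0.100000, 1.100000); f=(1.100000, -0.113000) → (0.131000, 1.076270)
0.210000: (0.131000, 1.076270); f=(0.807470, -0.061970) → (0.300569, 1.063256)
(x(0.42), y(0.42)) ≈ (0.3006, 1.0633)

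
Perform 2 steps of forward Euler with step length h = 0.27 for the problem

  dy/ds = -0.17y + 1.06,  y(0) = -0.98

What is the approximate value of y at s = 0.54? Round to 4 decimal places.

Euler: y_{n+1} = y_n + h·f(s_n, y_n).
s=0.000000, y=-0.980000: f=1.226600 → y ← -0.980000 + 0.27·1.226600 = -0.648818
s=0.270000, y=-0.648818: f=1.170299 → y ← -0.648818 + 0.27·1.170299 = -0.332837
y(0.54) ≈ -0.3328

-0.3328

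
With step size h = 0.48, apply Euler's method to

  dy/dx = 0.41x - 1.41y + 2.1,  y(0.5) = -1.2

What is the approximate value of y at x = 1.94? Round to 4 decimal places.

1.7585

Euler: y_{n+1} = y_n + h·f(x_n, y_n).
x=0.500000, y=-1.200000: f=3.997000 → y ← -1.200000 + 0.48·3.997000 = 0.718560
x=0.980000, y=0.718560: f=1.488630 → y ← 0.718560 + 0.48·1.488630 = 1.433103
x=1.460000, y=1.433103: f=0.677925 → y ← 1.433103 + 0.48·0.677925 = 1.758507
y(1.94) ≈ 1.7585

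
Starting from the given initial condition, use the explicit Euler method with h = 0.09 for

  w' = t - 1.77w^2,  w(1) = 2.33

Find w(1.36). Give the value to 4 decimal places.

Euler: w_{n+1} = w_n + h·f(t_n, w_n).
t=1.000000, w=2.330000: f=-8.609153 → w ← 2.330000 + 0.09·(-8.609153) = 1.555176
t=1.090000, w=1.555176: f=-3.190874 → w ← 1.555176 + 0.09·(-3.190874) = 1.267998
t=1.180000, w=1.267998: f=-1.665837 → w ← 1.267998 + 0.09·(-1.665837) = 1.118072
t=1.270000, w=1.118072: f=-0.942651 → w ← 1.118072 + 0.09·(-0.942651) = 1.033234
w(1.36) ≈ 1.0332

1.0332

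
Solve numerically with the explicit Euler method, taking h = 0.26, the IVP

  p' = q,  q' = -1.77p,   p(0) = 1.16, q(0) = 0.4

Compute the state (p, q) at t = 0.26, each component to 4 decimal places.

1.2640, -0.1338

Euler on (p,q): p_{n+1} = p_n + h·p', q_{n+1} = q_n + h·q'.
0.000000: (1.160000, 0.400000); f=(0.400000, -2.053200) → (1.264000, -0.133832)
(p(0.26), q(0.26)) ≈ (1.2640, -0.1338)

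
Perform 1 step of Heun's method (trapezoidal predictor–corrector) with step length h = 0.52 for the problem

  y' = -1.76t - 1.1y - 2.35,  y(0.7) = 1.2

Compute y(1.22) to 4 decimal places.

-0.8580

Heun: k1 = f(t_n, y_n); k2 = f(t_n + h, y_n + h·k1); y_{n+1} = y_n + (h/2)·(k1 + k2).
t=0.700000, y=1.200000:
  k1 = f(0.700000, 1.200000) = -4.902000
  k2 = f(1.220000, -1.349040) = -3.013256
  y ← 1.200000 + (0.52/2)·(-4.902000 + (-3.013256)) = -0.857967
y(1.22) ≈ -0.8580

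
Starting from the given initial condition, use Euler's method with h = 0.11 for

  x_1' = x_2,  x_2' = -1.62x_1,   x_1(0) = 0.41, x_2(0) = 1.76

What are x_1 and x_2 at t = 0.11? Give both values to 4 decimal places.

0.6036, 1.6869

Euler on (x_1,x_2): x_1_{n+1} = x_1_n + h·x_1', x_2_{n+1} = x_2_n + h·x_2'.
0.000000: (0.410000, 1.760000); f=(1.760000, -0.664200) → (0.603600, 1.686938)
(x_1(0.11), x_2(0.11)) ≈ (0.6036, 1.6869)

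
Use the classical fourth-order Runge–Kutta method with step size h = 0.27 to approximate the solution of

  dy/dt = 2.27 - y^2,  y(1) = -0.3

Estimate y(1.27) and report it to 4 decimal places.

0.3044

RK4: k1 = f(t_n, y_n); k2 = f(t_n + h/2, y_n + (h/2)·k1); k3 = f(t_n + h/2, y_n + (h/2)·k2); k4 = f(t_n + h, y_n + h·k3); y_{n+1} = y_n + (h/6)·(k1 + 2k2 + 2k3 + k4).
t=1.000000, y=-0.300000:
  k1 = f(1.000000, -0.300000) = 2.180000
  k2 = f(1.135000, -0.005700) = 2.269968
  k3 = f(1.135000, 0.006446) = 2.269958
  k4 = f(1.270000, 0.312889) = 2.172101
  y ← -0.300000 + (0.27/6)·(k1 + 2k2 + 2k3 + k4) = 0.304438
y(1.27) ≈ 0.3044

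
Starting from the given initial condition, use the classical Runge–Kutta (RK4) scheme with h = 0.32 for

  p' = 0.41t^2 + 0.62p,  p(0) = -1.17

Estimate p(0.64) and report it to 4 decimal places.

RK4: k1 = f(t_n, p_n); k2 = f(t_n + h/2, p_n + (h/2)·k1); k3 = f(t_n + h/2, p_n + (h/2)·k2); k4 = f(t_n + h, p_n + h·k3); p_{n+1} = p_n + (h/6)·(k1 + 2k2 + 2k3 + k4).
t=0.000000, p=-1.170000:
  k1 = f(0.000000, -1.170000) = -0.725400
  k2 = f(0.160000, -1.286064) = -0.786864
  k3 = f(0.160000, -1.295898) = -0.792961
  k4 = f(0.320000, -1.423747) = -0.840739
  p ← -1.170000 + (0.32/6)·(k1 + 2k2 + 2k3 + k4) = -1.422042
t=0.320000, p=-1.422042:
  k1 = f(0.320000, -1.422042) = -0.839682
  k2 = f(0.480000, -1.556391) = -0.870499
  k3 = f(0.480000, -1.561322) = -0.873556
  k4 = f(0.640000, -1.701580) = -0.887043
  p ← -1.422042 + (0.32/6)·(k1 + 2k2 + 2k3 + k4) = -1.700167
p(0.64) ≈ -1.7002

-1.7002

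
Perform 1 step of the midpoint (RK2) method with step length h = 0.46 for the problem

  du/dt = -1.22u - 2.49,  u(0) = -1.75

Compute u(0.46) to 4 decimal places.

-1.8675

Midpoint: k1 = f(t_n, u_n); k2 = f(t_n + h/2, u_n + (h/2)·k1); u_{n+1} = u_n + h·k2.
t=0.000000, u=-1.750000:
  k1 = f(0.000000, -1.750000) = -0.355000
  k2 = f(0.230000, -1.831650) = -0.255387
  u ← -1.750000 + 0.46·(-0.255387) = -1.867478
u(0.46) ≈ -1.8675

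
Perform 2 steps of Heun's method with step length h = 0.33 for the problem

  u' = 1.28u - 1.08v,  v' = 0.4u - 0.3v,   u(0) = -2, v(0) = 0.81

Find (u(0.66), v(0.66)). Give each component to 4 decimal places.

-5.0968, -0.1478

Heun on (u,v): k1 = f(t_n, state_n); k2 = f(t_n + h, state_n + h·k1); state_{n+1} = state_n + (h/2)·(k1 + k2).
0.000000: (-2.000000, 0.810000)
  k1 = (-3.434800, -1.043000)
  predictor → (-3.133484, 0.465810)
  k2 = (-4.513934, -1.393137)
  → (-3.311541, 0.408037)
0.330000: (-3.311541, 0.408037)
  k1 = (-4.679453, -1.447028)
  predictor → (-4.855761, -0.069482)
  k2 = (-6.140333, -1.921460)
  → (-5.096806, -0.147763)
(u(0.66), v(0.66)) ≈ (-5.0968, -0.1478)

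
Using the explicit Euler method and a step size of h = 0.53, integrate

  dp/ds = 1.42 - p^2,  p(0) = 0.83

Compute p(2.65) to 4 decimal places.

1.1918

Euler: p_{n+1} = p_n + h·f(s_n, p_n).
s=0.000000, p=0.830000: f=0.731100 → p ← 0.830000 + 0.53·0.731100 = 1.217483
s=0.530000, p=1.217483: f=-0.062265 → p ← 1.217483 + 0.53·(-0.062265) = 1.184483
s=1.060000, p=1.184483: f=0.017001 → p ← 1.184483 + 0.53·0.017001 = 1.193493
s=1.590000, p=1.193493: f=-0.004426 → p ← 1.193493 + 0.53·(-0.004426) = 1.191147
s=2.120000, p=1.191147: f=0.001168 → p ← 1.191147 + 0.53·0.001168 = 1.191766
p(2.65) ≈ 1.1918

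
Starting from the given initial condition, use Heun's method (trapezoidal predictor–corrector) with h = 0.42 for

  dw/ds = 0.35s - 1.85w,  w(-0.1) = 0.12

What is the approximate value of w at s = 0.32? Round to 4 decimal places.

Heun: k1 = f(s_n, w_n); k2 = f(s_n + h, w_n + h·k1); w_{n+1} = w_n + (h/2)·(k1 + k2).
s=-0.100000, w=0.120000:
  k1 = f(-0.100000, 0.120000) = -0.257000
  k2 = f(0.320000, 0.012060) = 0.089689
  w ← 0.120000 + (0.42/2)·(-0.257000 + 0.089689) = 0.084865
w(0.32) ≈ 0.0849

0.0849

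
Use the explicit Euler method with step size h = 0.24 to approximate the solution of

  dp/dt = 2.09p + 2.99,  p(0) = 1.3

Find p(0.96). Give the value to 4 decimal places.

Euler: p_{n+1} = p_n + h·f(t_n, p_n).
t=0.000000, p=1.300000: f=5.707000 → p ← 1.300000 + 0.24·5.707000 = 2.669680
t=0.240000, p=2.669680: f=8.569631 → p ← 2.669680 + 0.24·8.569631 = 4.726391
t=0.480000, p=4.726391: f=12.868158 → p ← 4.726391 + 0.24·12.868158 = 7.814749
t=0.720000, p=7.814749: f=19.322826 → p ← 7.814749 + 0.24·19.322826 = 12.452228
p(0.96) ≈ 12.4522

12.4522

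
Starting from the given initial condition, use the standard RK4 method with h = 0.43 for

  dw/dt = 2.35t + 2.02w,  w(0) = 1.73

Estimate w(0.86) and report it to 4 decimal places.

RK4: k1 = f(t_n, w_n); k2 = f(t_n + h/2, w_n + (h/2)·k1); k3 = f(t_n + h/2, w_n + (h/2)·k2); k4 = f(t_n + h, w_n + h·k3); w_{n+1} = w_n + (h/6)·(k1 + 2k2 + 2k3 + k4).
t=0.000000, w=1.730000:
  k1 = f(0.000000, 1.730000) = 3.494600
  k2 = f(0.215000, 2.481339) = 5.517555
  k3 = f(0.215000, 2.916274) = 6.396124
  k4 = f(0.430000, 4.480333) = 10.060773
  w ← 1.730000 + (0.43/6)·(k1 + 2k2 + 2k3 + k4) = 4.409096
t=0.430000, w=4.409096:
  k1 = f(0.430000, 4.409096) = 9.916873
  k2 = f(0.645000, 6.541223) = 14.729021
  k3 = f(0.645000, 7.575835) = 16.818937
  k4 = f(0.860000, 11.641239) = 25.536302
  w ← 4.409096 + (0.43/6)·(k1 + 2k2 + 2k3 + k4) = 11.471781
w(0.86) ≈ 11.4718

11.4718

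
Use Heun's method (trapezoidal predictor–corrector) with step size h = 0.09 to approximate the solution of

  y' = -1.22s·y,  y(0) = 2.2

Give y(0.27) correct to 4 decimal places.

2.1042

Heun: k1 = f(s_n, y_n); k2 = f(s_n + h, y_n + h·k1); y_{n+1} = y_n + (h/2)·(k1 + k2).
s=0.000000, y=2.200000:
  k1 = f(0.000000, 2.200000) = 0.000000
  k2 = f(0.090000, 2.200000) = -0.241560
  y ← 2.200000 + (0.09/2)·(0.000000 + (-0.241560)) = 2.189130
s=0.090000, y=2.189130:
  k1 = f(0.090000, 2.189130) = -0.240366
  k2 = f(0.180000, 2.167497) = -0.475982
  y ← 2.189130 + (0.09/2)·(-0.240366 + (-0.475982)) = 2.156894
s=0.180000, y=2.156894:
  k1 = f(0.180000, 2.156894) = -0.473654
  k2 = f(0.270000, 2.114265) = -0.696439
  y ← 2.156894 + (0.09/2)·(-0.473654 + (-0.696439)) = 2.104240
y(0.27) ≈ 2.1042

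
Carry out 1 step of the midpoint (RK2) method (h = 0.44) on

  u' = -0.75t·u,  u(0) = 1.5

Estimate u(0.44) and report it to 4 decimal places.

Midpoint: k1 = f(t_n, u_n); k2 = f(t_n + h/2, u_n + (h/2)·k1); u_{n+1} = u_n + h·k2.
t=0.000000, u=1.500000:
  k1 = f(0.000000, 1.500000) = 0.000000
  k2 = f(0.220000, 1.500000) = -0.247500
  u ← 1.500000 + 0.44·(-0.247500) = 1.391100
u(0.44) ≈ 1.3911

1.3911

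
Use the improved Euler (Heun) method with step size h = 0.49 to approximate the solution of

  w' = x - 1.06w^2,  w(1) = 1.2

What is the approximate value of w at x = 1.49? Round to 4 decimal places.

1.2056

Heun: k1 = f(x_n, w_n); k2 = f(x_n + h, w_n + h·k1); w_{n+1} = w_n + (h/2)·(k1 + k2).
x=1.000000, w=1.200000:
  k1 = f(1.000000, 1.200000) = -0.526400
  k2 = f(1.490000, 0.942064) = 0.549266
  w ← 1.200000 + (0.49/2)·(-0.526400 + 0.549266) = 1.205602
w(1.49) ≈ 1.2056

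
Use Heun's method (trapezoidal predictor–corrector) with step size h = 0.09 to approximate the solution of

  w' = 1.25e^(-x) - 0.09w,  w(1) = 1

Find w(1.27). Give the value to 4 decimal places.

Heun: k1 = f(x_n, w_n); k2 = f(x_n + h, w_n + h·k1); w_{n+1} = w_n + (h/2)·(k1 + k2).
x=1.000000, w=1.000000:
  k1 = f(1.000000, 1.000000) = 0.369849
  k2 = f(1.090000, 1.033286) = 0.327275
  w ← 1.000000 + (0.09/2)·(0.369849 + 0.327275) = 1.031371
x=1.090000, w=1.031371:
  k1 = f(1.090000, 1.031371) = 0.327447
  k2 = f(1.180000, 1.060841) = 0.288623
  w ← 1.031371 + (0.09/2)·(0.327447 + 0.288623) = 1.059094
x=1.180000, w=1.059094:
  k1 = f(1.180000, 1.059094) = 0.288780
  k2 = f(1.270000, 1.085084) = 0.253382
  w ← 1.059094 + (0.09/2)·(0.288780 + 0.253382) = 1.083491
w(1.27) ≈ 1.0835

1.0835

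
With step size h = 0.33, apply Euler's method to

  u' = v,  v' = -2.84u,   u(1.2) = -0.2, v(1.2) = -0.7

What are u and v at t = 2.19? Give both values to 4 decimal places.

-0.6360, 0.4538

Euler on (u,v): u_{n+1} = u_n + h·u', v_{n+1} = v_n + h·v'.
1.200000: (-0.200000, -0.700000); f=(-0.700000, 0.568000) → (-0.431000, -0.512560)
1.530000: (-0.431000, -0.512560); f=(-0.512560, 1.224040) → (-0.600145, -0.108627)
1.860000: (-0.600145, -0.108627); f=(-0.108627, 1.704411) → (-0.635992, 0.453829)
(u(2.19), v(2.19)) ≈ (-0.6360, 0.4538)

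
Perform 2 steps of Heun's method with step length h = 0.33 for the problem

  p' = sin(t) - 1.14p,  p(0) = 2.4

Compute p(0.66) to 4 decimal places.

1.3295

Heun: k1 = f(t_n, p_n); k2 = f(t_n + h, p_n + h·k1); p_{n+1} = p_n + (h/2)·(k1 + k2).
t=0.000000, p=2.400000:
  k1 = f(0.000000, 2.400000) = -2.736000
  k2 = f(0.330000, 1.497120) = -1.382674
  p ← 2.400000 + (0.33/2)·(-2.736000 + (-1.382674)) = 1.720419
t=0.330000, p=1.720419:
  k1 = f(0.330000, 1.720419) = -1.637234
  k2 = f(0.660000, 1.180131) = -0.732233
  p ← 1.720419 + (0.33/2)·(-1.637234 + (-0.732233)) = 1.329457
p(0.66) ≈ 1.3295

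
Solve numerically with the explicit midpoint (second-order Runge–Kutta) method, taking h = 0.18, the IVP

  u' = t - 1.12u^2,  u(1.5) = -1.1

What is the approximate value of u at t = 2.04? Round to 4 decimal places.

-0.7387

Midpoint: k1 = f(t_n, u_n); k2 = f(t_n + h/2, u_n + (h/2)·k1); u_{n+1} = u_n + h·k2.
t=1.500000, u=-1.100000:
  k1 = f(1.500000, -1.100000) = 0.144800
  k2 = f(1.590000, -1.086968) = 0.266721
  u ← -1.100000 + 0.18·0.266721 = -1.051990
t=1.680000, u=-1.051990:
  k1 = f(1.680000, -1.051990) = 0.440514
  k2 = f(1.770000, -1.012344) = 0.622179
  u ← -1.051990 + 0.18·0.622179 = -0.939998
t=1.860000, u=-0.939998:
  k1 = f(1.860000, -0.939998) = 0.870372
  k2 = f(1.950000, -0.861665) = 1.118438
  u ← -0.939998 + 0.18·1.118438 = -0.738679
u(2.04) ≈ -0.7387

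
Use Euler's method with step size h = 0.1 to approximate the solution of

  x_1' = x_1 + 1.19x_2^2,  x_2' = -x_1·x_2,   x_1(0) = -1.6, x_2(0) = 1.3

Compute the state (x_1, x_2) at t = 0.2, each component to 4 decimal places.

-1.4442, 1.7431

Euler on (x_1,x_2): x_1_{n+1} = x_1_n + h·x_1', x_2_{n+1} = x_2_n + h·x_2'.
0.000000: (-1.600000, 1.300000); f=(0.411100, 2.080000) → (-1.558890, 1.508000)
0.100000: (-1.558890, 1.508000); f=(1.147246, 2.350806) → (-1.444165, 1.743081)
(x_1(0.2), x_2(0.2)) ≈ (-1.4442, 1.7431)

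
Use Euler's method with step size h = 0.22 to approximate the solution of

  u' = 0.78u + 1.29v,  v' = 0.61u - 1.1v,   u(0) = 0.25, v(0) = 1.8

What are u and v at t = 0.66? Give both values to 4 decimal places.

Euler on (u,v): u_{n+1} = u_n + h·u', v_{n+1} = v_n + h·v'.
0.000000: (0.250000, 1.800000); f=(2.517000, -1.827500) → (0.803740, 1.397950)
0.220000: (0.803740, 1.397950); f=(2.430273, -1.047464) → (1.338400, 1.167508)
0.440000: (1.338400, 1.167508); f=(2.550037, -0.467835) → (1.899408, 1.064584)
(u(0.66), v(0.66)) ≈ (1.8994, 1.0646)

1.8994, 1.0646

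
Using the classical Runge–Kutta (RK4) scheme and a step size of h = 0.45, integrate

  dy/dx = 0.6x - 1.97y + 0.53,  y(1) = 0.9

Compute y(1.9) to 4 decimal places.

0.7764

RK4: k1 = f(x_n, y_n); k2 = f(x_n + h/2, y_n + (h/2)·k1); k3 = f(x_n + h/2, y_n + (h/2)·k2); k4 = f(x_n + h, y_n + h·k3); y_{n+1} = y_n + (h/6)·(k1 + 2k2 + 2k3 + k4).
x=1.000000, y=0.900000:
  k1 = f(1.000000, 0.900000) = -0.643000
  k2 = f(1.225000, 0.755325) = -0.222990
  k3 = f(1.225000, 0.849827) = -0.409160
  k4 = f(1.450000, 0.715878) = -0.010280
  y ← 0.900000 + (0.45/6)·(k1 + 2k2 + 2k3 + k4) = 0.756182
x=1.450000, y=0.756182:
  k1 = f(1.450000, 0.756182) = -0.089678
  k2 = f(1.675000, 0.736004) = 0.085072
  k3 = f(1.675000, 0.775323) = 0.007614
  k4 = f(1.900000, 0.759608) = 0.173572
  y ← 0.756182 + (0.45/6)·(k1 + 2k2 + 2k3 + k4) = 0.776377
y(1.9) ≈ 0.7764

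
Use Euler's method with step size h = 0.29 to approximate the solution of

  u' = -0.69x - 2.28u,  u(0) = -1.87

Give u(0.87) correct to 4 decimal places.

-0.2084

Euler: u_{n+1} = u_n + h·f(x_n, u_n).
x=0.000000, u=-1.870000: f=4.263600 → u ← -1.870000 + 0.29·4.263600 = -0.633556
x=0.290000, u=-0.633556: f=1.244408 → u ← -0.633556 + 0.29·1.244408 = -0.272678
x=0.580000, u=-0.272678: f=0.221505 → u ← -0.272678 + 0.29·0.221505 = -0.208441
u(0.87) ≈ -0.2084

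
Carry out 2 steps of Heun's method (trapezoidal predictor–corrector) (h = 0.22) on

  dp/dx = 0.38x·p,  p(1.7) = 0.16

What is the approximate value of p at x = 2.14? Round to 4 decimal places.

0.2203

Heun: k1 = f(x_n, p_n); k2 = f(x_n + h, p_n + h·k1); p_{n+1} = p_n + (h/2)·(k1 + k2).
x=1.700000, p=0.160000:
  k1 = f(1.700000, 0.160000) = 0.103360
  k2 = f(1.920000, 0.182739) = 0.133327
  p ← 0.160000 + (0.22/2)·(0.103360 + 0.133327) = 0.186036
x=1.920000, p=0.186036:
  k1 = f(1.920000, 0.186036) = 0.135732
  k2 = f(2.140000, 0.215896) = 0.175567
  p ← 0.186036 + (0.22/2)·(0.135732 + 0.175567) = 0.220278
p(2.14) ≈ 0.2203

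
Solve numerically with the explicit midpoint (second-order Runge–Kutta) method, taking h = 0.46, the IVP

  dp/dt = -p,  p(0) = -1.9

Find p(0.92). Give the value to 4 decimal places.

Midpoint: k1 = f(t_n, p_n); k2 = f(t_n + h/2, p_n + (h/2)·k1); p_{n+1} = p_n + h·k2.
t=0.000000, p=-1.900000:
  k1 = f(0.000000, -1.900000) = 1.900000
  k2 = f(0.230000, -1.463000) = 1.463000
  p ← -1.900000 + 0.46·1.463000 = -1.227020
t=0.460000, p=-1.227020:
  k1 = f(0.460000, -1.227020) = 1.227020
  k2 = f(0.690000, -0.944805) = 0.944805
  p ← -1.227020 + 0.46·0.944805 = -0.792410
p(0.92) ≈ -0.7924

-0.7924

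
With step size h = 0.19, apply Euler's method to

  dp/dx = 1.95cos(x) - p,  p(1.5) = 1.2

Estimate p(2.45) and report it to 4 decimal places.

-0.0470

Euler: p_{n+1} = p_n + h·f(x_n, p_n).
x=1.500000, p=1.200000: f=-1.062062 → p ← 1.200000 + 0.19·(-1.062062) = 0.998208
x=1.690000, p=0.998208: f=-1.230105 → p ← 0.998208 + 0.19·(-1.230105) = 0.764488
x=1.880000, p=0.764488: f=-1.357873 → p ← 0.764488 + 0.19·(-1.357873) = 0.506492
x=2.070000, p=0.506492: f=-1.440009 → p ← 0.506492 + 0.19·(-1.440009) = 0.232890
x=2.260000, p=0.232890: f=-1.472940 → p ← 0.232890 + 0.19·(-1.472940) = -0.046968
p(2.45) ≈ -0.0470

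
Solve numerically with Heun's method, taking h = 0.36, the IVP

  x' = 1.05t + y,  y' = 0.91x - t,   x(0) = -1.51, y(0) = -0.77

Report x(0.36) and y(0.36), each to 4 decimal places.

Heun on (x,y): k1 = f(t_n, state_n); k2 = f(t_n + h, state_n + h·k1); state_{n+1} = state_n + (h/2)·(k1 + k2).
0.000000: (-1.510000, -0.770000)
  k1 = (-0.770000, -1.374100)
  predictor → (-1.787200, -1.264676)
  k2 = (-0.886676, -1.986352)
  → (-1.808202, -1.374881)
(x(0.36), y(0.36)) ≈ (-1.8082, -1.3749)

-1.8082, -1.3749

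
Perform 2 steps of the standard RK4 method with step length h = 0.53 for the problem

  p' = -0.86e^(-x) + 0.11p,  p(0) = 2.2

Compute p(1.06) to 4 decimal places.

RK4: k1 = f(x_n, p_n); k2 = f(x_n + h/2, p_n + (h/2)·k1); k3 = f(x_n + h/2, p_n + (h/2)·k2); k4 = f(x_n + h, p_n + h·k3); p_{n+1} = p_n + (h/6)·(k1 + 2k2 + 2k3 + k4).
x=0.000000, p=2.200000:
  k1 = f(0.000000, 2.200000) = -0.618000
  k2 = f(0.265000, 2.036230) = -0.435812
  k3 = f(0.265000, 2.084510) = -0.430501
  k4 = f(0.530000, 1.971834) = -0.289298
  p ← 2.200000 + (0.53/6)·(k1 + 2k2 + 2k3 + k4) = 1.966807
x=0.530000, p=1.966807:
  k1 = f(0.530000, 1.966807) = -0.289852
  k2 = f(0.795000, 1.889996) = -0.180460
  k3 = f(0.795000, 1.918985) = -0.177272
  k4 = f(1.060000, 1.872853) = -0.091938
  p ← 1.966807 + (0.53/6)·(k1 + 2k2 + 2k3 + k4) = 1.869883
p(1.06) ≈ 1.8699

1.8699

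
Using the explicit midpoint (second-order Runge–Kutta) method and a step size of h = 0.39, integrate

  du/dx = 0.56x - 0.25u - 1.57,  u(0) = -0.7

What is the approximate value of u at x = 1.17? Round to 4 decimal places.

-1.7612

Midpoint: k1 = f(x_n, u_n); k2 = f(x_n + h/2, u_n + (h/2)·k1); u_{n+1} = u_n + h·k2.
x=0.000000, u=-0.700000:
  k1 = f(0.000000, -0.700000) = -1.395000
  k2 = f(0.195000, -0.972025) = -1.217794
  u ← -0.700000 + 0.39·(-1.217794) = -1.174940
x=0.390000, u=-1.174940:
  k1 = f(0.390000, -1.174940) = -1.057865
  k2 = f(0.585000, -1.381223) = -0.897094
  u ← -1.174940 + 0.39·(-0.897094) = -1.524806
x=0.780000, u=-1.524806:
  k1 = f(0.780000, -1.524806) = -0.751998
  k2 = f(0.975000, -1.671446) = -0.606139
  u ← -1.524806 + 0.39·(-0.606139) = -1.761200
u(1.17) ≈ -1.7612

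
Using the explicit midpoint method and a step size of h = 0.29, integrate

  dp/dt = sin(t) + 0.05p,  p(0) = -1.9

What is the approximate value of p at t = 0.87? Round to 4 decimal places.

Midpoint: k1 = f(t_n, p_n); k2 = f(t_n + h/2, p_n + (h/2)·k1); p_{n+1} = p_n + h·k2.
t=0.000000, p=-1.900000:
  k1 = f(0.000000, -1.900000) = -0.095000
  k2 = f(0.145000, -1.913775) = 0.048804
  p ← -1.900000 + 0.29·0.048804 = -1.885847
t=0.290000, p=-1.885847:
  k1 = f(0.290000, -1.885847) = 0.191660
  k2 = f(0.435000, -1.858056) = 0.328508
  p ← -1.885847 + 0.29·0.328508 = -1.790580
t=0.580000, p=-1.790580:
  k1 = f(0.580000, -1.790580) = 0.458495
  k2 = f(0.725000, -1.724098) = 0.576931
  p ← -1.790580 + 0.29·0.576931 = -1.623270
p(0.87) ≈ -1.6233

-1.6233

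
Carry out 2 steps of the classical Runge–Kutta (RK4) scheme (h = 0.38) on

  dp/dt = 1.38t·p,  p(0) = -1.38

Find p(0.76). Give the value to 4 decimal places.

RK4: k1 = f(t_n, p_n); k2 = f(t_n + h/2, p_n + (h/2)·k1); k3 = f(t_n + h/2, p_n + (h/2)·k2); k4 = f(t_n + h, p_n + h·k3); p_{n+1} = p_n + (h/6)·(k1 + 2k2 + 2k3 + k4).
t=0.000000, p=-1.380000:
  k1 = f(0.000000, -1.380000) = 0.000000
  k2 = f(0.190000, -1.380000) = -0.361836
  k3 = f(0.190000, -1.448749) = -0.379862
  k4 = f(0.380000, -1.524348) = -0.799368
  p ← -1.380000 + (0.38/6)·(k1 + 2k2 + 2k3 + k4) = -1.524575
t=0.380000, p=-1.524575:
  k1 = f(0.380000, -1.524575) = -0.799487
  k2 = f(0.570000, -1.676478) = -1.318717
  k3 = f(0.570000, -1.775131) = -1.396318
  k4 = f(0.760000, -2.055176) = -2.155469
  p ← -1.524575 + (0.38/6)·(k1 + 2k2 + 2k3 + k4) = -2.055627
p(0.76) ≈ -2.0556

-2.0556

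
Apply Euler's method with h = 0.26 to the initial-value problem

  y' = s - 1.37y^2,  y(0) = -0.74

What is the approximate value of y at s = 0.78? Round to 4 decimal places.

-1.5387

Euler: y_{n+1} = y_n + h·f(s_n, y_n).
s=0.000000, y=-0.740000: f=-0.750212 → y ← -0.740000 + 0.26·(-0.750212) = -0.935055
s=0.260000, y=-0.935055: f=-0.937829 → y ← -0.935055 + 0.26·(-0.937829) = -1.178891
s=0.520000, y=-1.178891: f=-1.384003 → y ← -1.178891 + 0.26·(-1.384003) = -1.538732
y(0.78) ≈ -1.5387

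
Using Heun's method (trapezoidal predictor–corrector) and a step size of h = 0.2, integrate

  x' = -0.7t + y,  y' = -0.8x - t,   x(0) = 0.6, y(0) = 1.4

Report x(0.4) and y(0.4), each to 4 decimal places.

1.0490, 1.0466

Heun on (x,y): k1 = f(t_n, state_n); k2 = f(t_n + h, state_n + h·k1); state_{n+1} = state_n + (h/2)·(k1 + k2).
0.000000: (0.600000, 1.400000)
  k1 = (1.400000, -0.480000)
  predictor → (0.880000, 1.304000)
  k2 = (1.164000, -0.904000)
  → (0.856400, 1.261600)
0.200000: (0.856400, 1.261600)
  k1 = (1.121600, -0.885120)
  predictor → (1.080720, 1.084576)
  k2 = (0.804576, -1.264576)
  → (1.049018, 1.046630)
(x(0.4), y(0.4)) ≈ (1.0490, 1.0466)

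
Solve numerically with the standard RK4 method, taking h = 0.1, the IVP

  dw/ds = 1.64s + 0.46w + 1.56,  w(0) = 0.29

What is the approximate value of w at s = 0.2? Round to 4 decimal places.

RK4: k1 = f(s_n, w_n); k2 = f(s_n + h/2, w_n + (h/2)·k1); k3 = f(s_n + h/2, w_n + (h/2)·k2); k4 = f(s_n + h, w_n + h·k3); w_{n+1} = w_n + (h/6)·(k1 + 2k2 + 2k3 + k4).
s=0.000000, w=0.290000:
  k1 = f(0.000000, 0.290000) = 1.693400
  k2 = f(0.050000, 0.374670) = 1.814348
  k3 = f(0.050000, 0.380717) = 1.817130
  k4 = f(0.100000, 0.471713) = 1.940988
  w ← 0.290000 + (0.1/6)·(k1 + 2k2 + 2k3 + k4) = 0.471622
s=0.100000, w=0.471622:
  k1 = f(0.100000, 0.471622) = 1.940946
  k2 = f(0.150000, 0.568670) = 2.067588
  k3 = f(0.150000, 0.575002) = 2.070501
  k4 = f(0.200000, 0.678672) = 2.200189
  w ← 0.471622 + (0.1/6)·(k1 + 2k2 + 2k3 + k4) = 0.678578
w(0.2) ≈ 0.6786

0.6786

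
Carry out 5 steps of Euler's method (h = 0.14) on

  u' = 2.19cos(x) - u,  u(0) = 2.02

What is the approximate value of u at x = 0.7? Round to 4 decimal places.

Euler: u_{n+1} = u_n + h·f(x_n, u_n).
x=0.000000, u=2.020000: f=0.170000 → u ← 2.020000 + 0.14·0.170000 = 2.043800
x=0.140000, u=2.043800: f=0.124773 → u ← 2.043800 + 0.14·0.124773 = 2.061268
x=0.280000, u=2.061268: f=0.043443 → u ← 2.061268 + 0.14·0.043443 = 2.067350
x=0.420000, u=2.067350: f=-0.067685 → u ← 2.067350 + 0.14·(-0.067685) = 2.057874
x=0.560000, u=2.057874: f=-0.202386 → u ← 2.057874 + 0.14·(-0.202386) = 2.029540
u(0.7) ≈ 2.0295

2.0295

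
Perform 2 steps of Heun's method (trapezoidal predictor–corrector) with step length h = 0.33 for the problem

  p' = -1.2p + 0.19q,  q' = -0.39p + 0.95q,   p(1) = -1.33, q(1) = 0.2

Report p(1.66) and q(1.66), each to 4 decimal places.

-0.5777, 0.7020

Heun on (p,q): k1 = f(t_n, state_n); k2 = f(t_n + h, state_n + h·k1); state_{n+1} = state_n + (h/2)·(k1 + k2).
1.000000: (-1.330000, 0.200000)
  k1 = (1.634000, 0.708700)
  predictor → (-0.790780, 0.433871)
  k2 = (1.031371, 0.720582)
  → (-0.890214, 0.435831)
1.330000: (-0.890214, 0.435831)
  k1 = (1.151064, 0.761223)
  predictor → (-0.510362, 0.687035)
  k2 = (0.742972, 0.851725)
  → (-0.577698, 0.701968)
(p(1.66), q(1.66)) ≈ (-0.5777, 0.7020)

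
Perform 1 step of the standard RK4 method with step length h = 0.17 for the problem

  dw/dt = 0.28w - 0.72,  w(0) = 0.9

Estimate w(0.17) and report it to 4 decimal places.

RK4: k1 = f(t_n, w_n); k2 = f(t_n + h/2, w_n + (h/2)·k1); k3 = f(t_n + h/2, w_n + (h/2)·k2); k4 = f(t_n + h, w_n + h·k3); w_{n+1} = w_n + (h/6)·(k1 + 2k2 + 2k3 + k4).
t=0.000000, w=0.900000:
  k1 = f(0.000000, 0.900000) = -0.468000
  k2 = f(0.085000, 0.860220) = -0.479138
  k3 = f(0.085000, 0.859273) = -0.479403
  k4 = f(0.170000, 0.818501) = -0.490820
  w ← 0.900000 + (0.17/6)·(k1 + 2k2 + 2k3 + k4) = 0.818516
w(0.17) ≈ 0.8185

0.8185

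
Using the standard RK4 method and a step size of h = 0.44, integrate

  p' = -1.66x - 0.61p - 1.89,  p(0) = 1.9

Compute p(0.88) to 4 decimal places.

-0.7179

RK4: k1 = f(x_n, p_n); k2 = f(x_n + h/2, p_n + (h/2)·k1); k3 = f(x_n + h/2, p_n + (h/2)·k2); k4 = f(x_n + h, p_n + h·k3); p_{n+1} = p_n + (h/6)·(k1 + 2k2 + 2k3 + k4).
x=0.000000, p=1.900000:
  k1 = f(0.000000, 1.900000) = -3.049000
  k2 = f(0.220000, 1.229220) = -3.005024
  k3 = f(0.220000, 1.238895) = -3.010926
  k4 = f(0.440000, 0.575193) = -2.971268
  p ← 1.900000 + (0.44/6)·(k1 + 2k2 + 2k3 + k4) = 0.576174
x=0.440000, p=0.576174:
  k1 = f(0.440000, 0.576174) = -2.971866
  k2 = f(0.660000, -0.077636) = -2.938242
  k3 = f(0.660000, -0.070239) = -2.942754
  k4 = f(0.880000, -0.718638) = -2.912431
  p ← 0.576174 + (0.44/6)·(k1 + 2k2 + 2k3 + k4) = -0.717887
p(0.88) ≈ -0.7179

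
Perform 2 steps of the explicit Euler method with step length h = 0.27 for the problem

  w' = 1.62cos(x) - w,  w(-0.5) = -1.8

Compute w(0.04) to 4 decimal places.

-0.2531

Euler: w_{n+1} = w_n + h·f(x_n, w_n).
x=-0.500000, w=-1.800000: f=3.221684 → w ← -1.800000 + 0.27·3.221684 = -0.930145
x=-0.230000, w=-0.930145: f=2.507485 → w ← -0.930145 + 0.27·2.507485 = -0.253124
w(0.04) ≈ -0.2531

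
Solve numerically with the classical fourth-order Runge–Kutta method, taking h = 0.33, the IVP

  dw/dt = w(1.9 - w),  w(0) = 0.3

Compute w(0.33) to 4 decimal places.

RK4: k1 = f(t_n, w_n); k2 = f(t_n + h/2, w_n + (h/2)·k1); k3 = f(t_n + h/2, w_n + (h/2)·k2); k4 = f(t_n + h, w_n + h·k3); w_{n+1} = w_n + (h/6)·(k1 + 2k2 + 2k3 + k4).
t=0.000000, w=0.300000:
  k1 = f(0.000000, 0.300000) = 0.480000
  k2 = f(0.165000, 0.379200) = 0.576687
  k3 = f(0.165000, 0.395153) = 0.594645
  k4 = f(0.330000, 0.496233) = 0.696595
  w ← 0.300000 + (0.33/6)·(k1 + 2k2 + 2k3 + k4) = 0.493559
w(0.33) ≈ 0.4936

0.4936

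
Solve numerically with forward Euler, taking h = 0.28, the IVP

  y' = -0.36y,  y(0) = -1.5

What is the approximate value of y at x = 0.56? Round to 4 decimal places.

-1.2128

Euler: y_{n+1} = y_n + h·f(x_n, y_n).
x=0.000000, y=-1.500000: f=0.540000 → y ← -1.500000 + 0.28·0.540000 = -1.348800
x=0.280000, y=-1.348800: f=0.485568 → y ← -1.348800 + 0.28·0.485568 = -1.212841
y(0.56) ≈ -1.2128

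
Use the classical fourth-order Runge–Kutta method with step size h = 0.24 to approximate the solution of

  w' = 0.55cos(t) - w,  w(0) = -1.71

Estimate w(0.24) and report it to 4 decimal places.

RK4: k1 = f(t_n, w_n); k2 = f(t_n + h/2, w_n + (h/2)·k1); k3 = f(t_n + h/2, w_n + (h/2)·k2); k4 = f(t_n + h, w_n + h·k3); w_{n+1} = w_n + (h/6)·(k1 + 2k2 + 2k3 + k4).
t=0.000000, w=-1.710000:
  k1 = f(0.000000, -1.710000) = 2.260000
  k2 = f(0.120000, -1.438800) = 1.984845
  k3 = f(0.120000, -1.471819) = 2.017863
  k4 = f(0.240000, -1.225713) = 1.759949
  w ← -1.710000 + (0.24/6)·(k1 + 2k2 + 2k3 + k4) = -1.228985
w(0.24) ≈ -1.2290

-1.2290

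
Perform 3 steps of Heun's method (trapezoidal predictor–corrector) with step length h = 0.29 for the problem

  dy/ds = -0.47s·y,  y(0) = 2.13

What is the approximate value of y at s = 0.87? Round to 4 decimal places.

Heun: k1 = f(s_n, y_n); k2 = f(s_n + h, y_n + h·k1); y_{n+1} = y_n + (h/2)·(k1 + k2).
s=0.000000, y=2.130000:
  k1 = f(0.000000, 2.130000) = 0.000000
  k2 = f(0.290000, 2.130000) = -0.290319
  y ← 2.130000 + (0.29/2)·(0.000000 + (-0.290319)) = 2.087904
s=0.290000, y=2.087904:
  k1 = f(0.290000, 2.087904) = -0.284581
  k2 = f(0.580000, 2.005375) = -0.546665
  y ← 2.087904 + (0.29/2)·(-0.284581 + (-0.546665)) = 1.967373
s=0.580000, y=1.967373:
  k1 = f(0.580000, 1.967373) = -0.536306
  k2 = f(0.870000, 1.811844) = -0.740863
  y ← 1.967373 + (0.29/2)·(-0.536306 + (-0.740863)) = 1.782183
y(0.87) ≈ 1.7822

1.7822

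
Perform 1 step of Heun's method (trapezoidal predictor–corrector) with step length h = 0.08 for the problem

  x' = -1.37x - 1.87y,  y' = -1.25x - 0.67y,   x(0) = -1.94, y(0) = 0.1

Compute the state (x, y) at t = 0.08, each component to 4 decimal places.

-1.7673, 0.2737

Heun on (x,y): k1 = f(t_n, state_n); k2 = f(t_n + h, state_n + h·k1); state_{n+1} = state_n + (h/2)·(k1 + k2).
0.000000: (-1.940000, 0.100000)
  k1 = (2.470800, 2.358000)
  predictor → (-1.742336, 0.288640)
  k2 = (1.847244, 1.984531)
  → (-1.767278, 0.273701)
(x(0.08), y(0.08)) ≈ (-1.7673, 0.2737)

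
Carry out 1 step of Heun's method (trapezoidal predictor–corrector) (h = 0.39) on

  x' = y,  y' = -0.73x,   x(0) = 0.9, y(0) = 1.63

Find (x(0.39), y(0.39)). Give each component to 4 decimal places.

Heun on (x,y): k1 = f(t_n, state_n); k2 = f(t_n + h, state_n + h·k1); state_{n+1} = state_n + (h/2)·(k1 + k2).
0.000000: (0.900000, 1.630000)
  k1 = (1.630000, -0.657000)
  predictor → (1.535700, 1.373770)
  k2 = (1.373770, -1.121061)
  → (1.485735, 1.283278)
(x(0.39), y(0.39)) ≈ (1.4857, 1.2833)

1.4857, 1.2833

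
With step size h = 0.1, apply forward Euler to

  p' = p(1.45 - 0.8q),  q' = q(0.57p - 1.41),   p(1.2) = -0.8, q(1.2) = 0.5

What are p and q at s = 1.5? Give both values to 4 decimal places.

Euler on (p,q): p_{n+1} = p_n + h·p', q_{n+1} = q_n + h·q'.
1.200000: (-0.800000, 0.500000); f=(-0.840000, -0.933000) → (-0.884000, 0.406700)
1.300000: (-0.884000, 0.406700); f=(-0.994182, -0.778375) → (-0.983418, 0.328863)
1.400000: (-0.983418, 0.328863); f=(-1.167229, -0.648039) → (-1.100141, 0.264059)
(p(1.5), q(1.5)) ≈ (-1.1001, 0.2641)

-1.1001, 0.2641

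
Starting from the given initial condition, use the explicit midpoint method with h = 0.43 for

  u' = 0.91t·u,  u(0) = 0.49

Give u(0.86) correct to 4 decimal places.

0.6766

Midpoint: k1 = f(t_n, u_n); k2 = f(t_n + h/2, u_n + (h/2)·k1); u_{n+1} = u_n + h·k2.
t=0.000000, u=0.490000:
  k1 = f(0.000000, 0.490000) = 0.000000
  k2 = f(0.215000, 0.490000) = 0.095868
  u ← 0.490000 + 0.43·0.095868 = 0.531223
t=0.430000, u=0.531223:
  k1 = f(0.430000, 0.531223) = 0.207868
  k2 = f(0.645000, 0.575915) = 0.338033
  u ← 0.531223 + 0.43·0.338033 = 0.676578
u(0.86) ≈ 0.6766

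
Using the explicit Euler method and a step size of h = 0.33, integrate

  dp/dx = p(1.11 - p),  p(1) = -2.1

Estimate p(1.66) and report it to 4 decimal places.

Euler: p_{n+1} = p_n + h·f(x_n, p_n).
x=1.000000, p=-2.100000: f=-6.741000 → p ← -2.100000 + 0.33·(-6.741000) = -4.324530
x=1.330000, p=-4.324530: f=-23.501788 → p ← -4.324530 + 0.33·(-23.501788) = -12.080120
p(1.66) ≈ -12.0801

-12.0801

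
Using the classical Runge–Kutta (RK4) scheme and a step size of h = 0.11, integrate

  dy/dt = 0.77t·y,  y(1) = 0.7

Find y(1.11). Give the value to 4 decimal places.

RK4: k1 = f(t_n, y_n); k2 = f(t_n + h/2, y_n + (h/2)·k1); k3 = f(t_n + h/2, y_n + (h/2)·k2); k4 = f(t_n + h, y_n + h·k3); y_{n+1} = y_n + (h/6)·(k1 + 2k2 + 2k3 + k4).
t=1.000000, y=0.700000:
  k1 = f(1.000000, 0.700000) = 0.539000
  k2 = f(1.055000, 0.729645) = 0.592727
  k3 = f(1.055000, 0.732600) = 0.595128
  k4 = f(1.110000, 0.765464) = 0.654242
  y ← 0.700000 + (0.11/6)·(k1 + 2k2 + 2k3 + k4) = 0.765431
y(1.11) ≈ 0.7654

0.7654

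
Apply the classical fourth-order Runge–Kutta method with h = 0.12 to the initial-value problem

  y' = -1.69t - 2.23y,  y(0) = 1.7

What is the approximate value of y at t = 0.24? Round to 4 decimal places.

RK4: k1 = f(t_n, y_n); k2 = f(t_n + h/2, y_n + (h/2)·k1); k3 = f(t_n + h/2, y_n + (h/2)·k2); k4 = f(t_n + h, y_n + h·k3); y_{n+1} = y_n + (h/6)·(k1 + 2k2 + 2k3 + k4).
t=0.000000, y=1.700000:
  k1 = f(0.000000, 1.700000) = -3.791000
  k2 = f(0.060000, 1.472540) = -3.385164
  k3 = f(0.060000, 1.496890) = -3.439465
  k4 = f(0.120000, 1.287264) = -3.073399
  y ← 1.700000 + (0.12/6)·(k1 + 2k2 + 2k3 + k4) = 1.289727
t=0.120000, y=1.289727:
  k1 = f(0.120000, 1.289727) = -3.078891
  k2 = f(0.180000, 1.104993) = -2.768335
  k3 = f(0.180000, 1.123627) = -2.809888
  k4 = f(0.240000, 0.952540) = -2.529765
  y ← 1.289727 + (0.12/6)·(k1 + 2k2 + 2k3 + k4) = 0.954425
y(0.24) ≈ 0.9544

0.9544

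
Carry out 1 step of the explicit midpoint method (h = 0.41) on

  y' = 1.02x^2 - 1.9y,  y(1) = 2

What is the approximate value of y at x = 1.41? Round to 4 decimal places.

Midpoint: k1 = f(x_n, y_n); k2 = f(x_n + h/2, y_n + (h/2)·k1); y_{n+1} = y_n + h·k2.
x=1.000000, y=2.000000:
  k1 = f(1.000000, 2.000000) = -2.780000
  k2 = f(1.205000, 1.430100) = -1.236124
  y ← 2.000000 + 0.41·(-1.236124) = 1.493189
y(1.41) ≈ 1.4932

1.4932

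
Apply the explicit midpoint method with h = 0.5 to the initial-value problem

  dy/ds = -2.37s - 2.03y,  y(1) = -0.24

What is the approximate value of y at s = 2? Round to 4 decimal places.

Midpoint: k1 = f(s_n, y_n); k2 = f(s_n + h/2, y_n + (h/2)·k1); y_{n+1} = y_n + h·k2.
s=1.000000, y=-0.240000:
  k1 = f(1.000000, -0.240000) = -1.882800
  k2 = f(1.250000, -0.710700) = -1.519779
  y ← -0.240000 + 0.5·(-1.519779) = -0.999890
s=1.500000, y=-0.999890:
  k1 = f(1.500000, -0.999890) = -1.525224
  k2 = f(1.750000, -1.381196) = -1.343673
  y ← -0.999890 + 0.5·(-1.343673) = -1.671726
y(2) ≈ -1.6717

-1.6717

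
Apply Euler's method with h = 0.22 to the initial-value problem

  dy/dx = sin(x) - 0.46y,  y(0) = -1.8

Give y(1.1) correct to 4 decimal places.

-0.6545

Euler: y_{n+1} = y_n + h·f(x_n, y_n).
x=0.000000, y=-1.800000: f=0.828000 → y ← -1.800000 + 0.22·0.828000 = -1.617840
x=0.220000, y=-1.617840: f=0.962436 → y ← -1.617840 + 0.22·0.962436 = -1.406104
x=0.440000, y=-1.406104: f=1.072747 → y ← -1.406104 + 0.22·1.072747 = -1.170100
x=0.660000, y=-1.170100: f=1.151363 → y ← -1.170100 + 0.22·1.151363 = -0.916800
x=0.880000, y=-0.916800: f=1.192467 → y ← -0.916800 + 0.22·1.192467 = -0.654457
y(1.1) ≈ -0.6545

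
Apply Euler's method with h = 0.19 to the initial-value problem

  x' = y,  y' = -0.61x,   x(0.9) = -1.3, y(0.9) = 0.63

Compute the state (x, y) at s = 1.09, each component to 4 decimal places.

Euler on (x,y): x_{n+1} = x_n + h·x', y_{n+1} = y_n + h·y'.
0.900000: (-1.300000, 0.630000); f=(0.630000, 0.793000) → (-1.180300, 0.780670)
(x(1.09), y(1.09)) ≈ (-1.1803, 0.7807)

-1.1803, 0.7807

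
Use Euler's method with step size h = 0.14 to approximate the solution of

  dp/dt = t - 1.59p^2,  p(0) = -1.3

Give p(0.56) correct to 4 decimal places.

Euler: p_{n+1} = p_n + h·f(t_n, p_n).
t=0.000000, p=-1.300000: f=-2.687100 → p ← -1.300000 + 0.14·(-2.687100) = -1.676194
t=0.140000, p=-1.676194: f=-4.327306 → p ← -1.676194 + 0.14·(-4.327306) = -2.282017
t=0.280000, p=-2.282017: f=-8.000085 → p ← -2.282017 + 0.14·(-8.000085) = -3.402029
t=0.420000, p=-3.402029: f=-17.982341 → p ← -3.402029 + 0.14·(-17.982341) = -5.919557
p(0.56) ≈ -5.9196

-5.9196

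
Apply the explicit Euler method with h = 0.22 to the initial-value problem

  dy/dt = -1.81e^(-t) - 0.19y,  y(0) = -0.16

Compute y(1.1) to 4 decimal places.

Euler: y_{n+1} = y_n + h·f(t_n, y_n).
t=0.000000, y=-0.160000: f=-1.779600 → y ← -0.160000 + 0.22·(-1.779600) = -0.551512
t=0.220000, y=-0.551512: f=-1.347772 → y ← -0.551512 + 0.22·(-1.347772) = -0.848022
t=0.440000, y=-0.848022: f=-1.004582 → y ← -0.848022 + 0.22·(-1.004582) = -1.069030
t=0.660000, y=-1.069030: f=-0.732385 → y ← -1.069030 + 0.22·(-0.732385) = -1.230155
t=0.880000, y=-1.230155: f=-0.517028 → y ← -1.230155 + 0.22·(-0.517028) = -1.343901
y(1.1) ≈ -1.3439

-1.3439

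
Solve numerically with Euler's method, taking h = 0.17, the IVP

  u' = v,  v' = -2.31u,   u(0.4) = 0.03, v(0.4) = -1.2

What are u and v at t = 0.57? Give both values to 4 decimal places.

Euler on (u,v): u_{n+1} = u_n + h·u', v_{n+1} = v_n + h·v'.
0.400000: (0.030000, -1.200000); f=(-1.200000, -0.069300) → (-0.174000, -1.211781)
(u(0.57), v(0.57)) ≈ (-0.1740, -1.2118)

-0.1740, -1.2118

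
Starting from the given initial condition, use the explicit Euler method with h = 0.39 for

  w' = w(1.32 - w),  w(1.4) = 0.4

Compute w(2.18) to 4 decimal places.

Euler: w_{n+1} = w_n + h·f(s_n, w_n).
s=1.400000, w=0.400000: f=0.368000 → w ← 0.400000 + 0.39·0.368000 = 0.543520
s=1.790000, w=0.543520: f=0.422032 → w ← 0.543520 + 0.39·0.422032 = 0.708113
w(2.18) ≈ 0.7081

0.7081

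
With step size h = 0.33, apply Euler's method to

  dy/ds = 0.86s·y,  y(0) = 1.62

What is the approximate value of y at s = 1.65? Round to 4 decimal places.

3.7040

Euler: y_{n+1} = y_n + h·f(s_n, y_n).
s=0.000000, y=1.620000: f=0.000000 → y ← 1.620000 + 0.33·0.000000 = 1.620000
s=0.330000, y=1.620000: f=0.459756 → y ← 1.620000 + 0.33·0.459756 = 1.771719
s=0.660000, y=1.771719: f=1.005628 → y ← 1.771719 + 0.33·1.005628 = 2.103577
s=0.990000, y=2.103577: f=1.790985 → y ← 2.103577 + 0.33·1.790985 = 2.694602
s=1.320000, y=2.694602: f=3.058912 → y ← 2.694602 + 0.33·3.058912 = 3.704043
y(1.65) ≈ 3.7040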